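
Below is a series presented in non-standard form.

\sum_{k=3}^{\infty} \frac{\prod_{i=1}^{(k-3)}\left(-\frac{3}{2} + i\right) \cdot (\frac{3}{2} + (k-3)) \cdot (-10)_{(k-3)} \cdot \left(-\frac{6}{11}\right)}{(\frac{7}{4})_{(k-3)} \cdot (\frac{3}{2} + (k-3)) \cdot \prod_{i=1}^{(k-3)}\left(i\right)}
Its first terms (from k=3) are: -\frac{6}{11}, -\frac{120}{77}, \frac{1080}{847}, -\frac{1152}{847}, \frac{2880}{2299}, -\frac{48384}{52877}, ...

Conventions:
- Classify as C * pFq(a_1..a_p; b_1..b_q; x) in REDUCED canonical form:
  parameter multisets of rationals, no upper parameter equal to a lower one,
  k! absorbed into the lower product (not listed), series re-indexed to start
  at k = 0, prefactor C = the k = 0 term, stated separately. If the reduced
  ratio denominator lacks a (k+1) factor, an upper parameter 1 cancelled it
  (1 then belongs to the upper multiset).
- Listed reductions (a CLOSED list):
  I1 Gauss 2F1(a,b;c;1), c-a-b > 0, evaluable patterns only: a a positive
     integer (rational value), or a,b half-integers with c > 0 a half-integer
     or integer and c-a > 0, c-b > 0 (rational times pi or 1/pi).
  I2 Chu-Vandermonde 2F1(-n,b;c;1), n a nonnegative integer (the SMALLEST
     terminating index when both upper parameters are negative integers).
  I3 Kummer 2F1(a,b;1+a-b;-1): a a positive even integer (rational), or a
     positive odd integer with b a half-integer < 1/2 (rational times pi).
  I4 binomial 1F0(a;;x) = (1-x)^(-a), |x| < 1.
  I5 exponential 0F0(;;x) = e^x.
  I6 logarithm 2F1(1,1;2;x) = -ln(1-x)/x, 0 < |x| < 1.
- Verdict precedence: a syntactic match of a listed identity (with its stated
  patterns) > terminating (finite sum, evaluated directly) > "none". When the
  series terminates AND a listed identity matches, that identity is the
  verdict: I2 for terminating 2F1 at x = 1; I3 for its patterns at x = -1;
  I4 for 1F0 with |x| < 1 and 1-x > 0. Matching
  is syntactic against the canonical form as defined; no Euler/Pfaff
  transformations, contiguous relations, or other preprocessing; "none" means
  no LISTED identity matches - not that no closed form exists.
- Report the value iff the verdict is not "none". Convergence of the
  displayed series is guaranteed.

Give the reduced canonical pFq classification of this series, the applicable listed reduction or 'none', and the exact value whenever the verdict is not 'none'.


Canonical form: C = -\frac{6}{11} times 2F1 with upper {-10, -\frac{1}{2}}, lower {\frac{7}{4}}, x = 1. Verdict: the Chu-Vandermonde identity I2 fires (terminating 2F1 at x = 1 with n = 10, b = -1/2, c = \frac{7}{4}). Exact value: -\frac{67309290}{44854117}.

The tell: from the first term -\frac{6}{11}: the running product (prefactor -6/11) telescopes to a rising factorial.
Adjacent-term ratio: r(k) = 1 * (k-10) (k-\frac{1}{2}) / [(k+\frac{7}{4}) (k+1)] - rational in k, leading ratio 1; with t_0 = -\frac{6}{11}, classification follows.


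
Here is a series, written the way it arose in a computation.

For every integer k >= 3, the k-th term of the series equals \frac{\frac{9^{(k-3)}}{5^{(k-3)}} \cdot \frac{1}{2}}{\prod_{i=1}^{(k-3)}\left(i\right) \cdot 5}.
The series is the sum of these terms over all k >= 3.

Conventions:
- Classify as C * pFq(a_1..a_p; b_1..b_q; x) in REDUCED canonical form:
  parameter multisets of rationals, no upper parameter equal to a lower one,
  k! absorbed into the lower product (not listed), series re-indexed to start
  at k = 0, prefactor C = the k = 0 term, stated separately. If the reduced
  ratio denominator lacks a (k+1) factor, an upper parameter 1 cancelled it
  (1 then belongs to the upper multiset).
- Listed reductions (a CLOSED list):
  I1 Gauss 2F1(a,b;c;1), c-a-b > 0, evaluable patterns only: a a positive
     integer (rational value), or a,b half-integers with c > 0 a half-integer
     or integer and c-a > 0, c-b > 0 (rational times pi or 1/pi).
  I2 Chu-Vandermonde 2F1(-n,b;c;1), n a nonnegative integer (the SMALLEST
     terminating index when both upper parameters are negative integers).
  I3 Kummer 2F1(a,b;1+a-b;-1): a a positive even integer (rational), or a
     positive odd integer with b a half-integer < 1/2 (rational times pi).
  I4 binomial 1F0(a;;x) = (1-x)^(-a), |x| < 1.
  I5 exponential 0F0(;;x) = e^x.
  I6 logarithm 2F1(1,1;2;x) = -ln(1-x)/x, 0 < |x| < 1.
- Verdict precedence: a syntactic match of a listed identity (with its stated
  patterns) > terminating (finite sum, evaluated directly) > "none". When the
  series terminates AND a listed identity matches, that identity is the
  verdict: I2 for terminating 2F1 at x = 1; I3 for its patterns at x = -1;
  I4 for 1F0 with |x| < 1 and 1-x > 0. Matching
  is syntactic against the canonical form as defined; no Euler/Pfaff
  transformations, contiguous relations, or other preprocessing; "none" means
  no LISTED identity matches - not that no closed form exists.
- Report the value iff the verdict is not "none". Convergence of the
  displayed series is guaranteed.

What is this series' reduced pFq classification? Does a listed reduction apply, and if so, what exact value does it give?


Structural cue: x = \frac{9}{5} and the two geometric factors (C = 1/10, x = 9/5) combine into one argument.
Consecutive-term ratio: r(k) = \frac{9}{5} * 1 / [(k+1)] - rational in k, leading ratio \frac{9}{5}; with t_0 = \frac{1}{10}, classification follows.

With C = \frac{1}{10}: the canonical form is 0F0(-; -; \frac{9}{5}). Verdict: the exponential series (I5) applies (the 0F0 exponential series at x = \frac{9}{5}). Sum: \frac{1}{10} \cdot e^{\frac{9}{5}}.


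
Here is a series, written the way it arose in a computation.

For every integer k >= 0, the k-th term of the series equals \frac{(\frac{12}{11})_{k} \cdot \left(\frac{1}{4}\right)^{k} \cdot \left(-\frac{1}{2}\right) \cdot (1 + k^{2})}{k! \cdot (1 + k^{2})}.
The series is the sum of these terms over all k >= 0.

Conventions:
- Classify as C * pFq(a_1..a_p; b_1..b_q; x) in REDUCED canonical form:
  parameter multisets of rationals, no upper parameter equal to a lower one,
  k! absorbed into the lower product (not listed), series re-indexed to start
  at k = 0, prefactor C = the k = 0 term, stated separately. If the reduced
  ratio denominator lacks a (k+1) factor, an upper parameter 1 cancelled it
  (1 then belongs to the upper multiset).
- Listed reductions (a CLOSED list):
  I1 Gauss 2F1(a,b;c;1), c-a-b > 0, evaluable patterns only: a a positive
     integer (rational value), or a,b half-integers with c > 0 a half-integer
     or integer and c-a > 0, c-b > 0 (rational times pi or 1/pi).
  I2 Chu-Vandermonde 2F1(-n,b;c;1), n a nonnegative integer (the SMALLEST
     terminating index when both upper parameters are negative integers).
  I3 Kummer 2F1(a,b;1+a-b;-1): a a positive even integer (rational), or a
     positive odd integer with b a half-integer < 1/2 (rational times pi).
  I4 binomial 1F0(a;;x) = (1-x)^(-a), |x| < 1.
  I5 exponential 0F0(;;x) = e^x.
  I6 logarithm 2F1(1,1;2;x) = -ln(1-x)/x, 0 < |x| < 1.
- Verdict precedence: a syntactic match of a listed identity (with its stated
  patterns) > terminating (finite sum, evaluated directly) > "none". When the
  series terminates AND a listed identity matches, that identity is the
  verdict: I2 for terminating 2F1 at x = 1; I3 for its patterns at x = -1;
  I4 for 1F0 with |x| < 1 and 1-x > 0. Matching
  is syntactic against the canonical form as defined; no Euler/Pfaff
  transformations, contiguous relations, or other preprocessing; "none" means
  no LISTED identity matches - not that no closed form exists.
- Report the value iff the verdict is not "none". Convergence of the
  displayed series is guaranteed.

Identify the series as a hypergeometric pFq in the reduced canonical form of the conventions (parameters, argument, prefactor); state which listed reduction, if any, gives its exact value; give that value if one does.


x = \frac{1}{4} here; the reduced form reads 1F0, upper {\frac{12}{11}}, lower {-}, C = -\frac{1}{2}. Verdict at x = \frac{1}{4}: the I4 binomial reduction matches (the 1F0 binomial series: exponent -12/11, x = \frac{1}{4}). Hence: \left(-\frac{1}{2}\right) \cdot \left(\frac{3}{4}\right)^{-\frac{12}{11}}.

The tell: x = \frac{1}{4} and the factor k^2 + 1 cancels (top and bottom), leaving C = -1/2, x = 1/4.
Step ratio: r(k) = \frac{1}{4} * (k+\frac{12}{11}) / [(k+1)] - poly over poly, x = \frac{1}{4} from leading terms; C = -\frac{1}{2} at k = 0.


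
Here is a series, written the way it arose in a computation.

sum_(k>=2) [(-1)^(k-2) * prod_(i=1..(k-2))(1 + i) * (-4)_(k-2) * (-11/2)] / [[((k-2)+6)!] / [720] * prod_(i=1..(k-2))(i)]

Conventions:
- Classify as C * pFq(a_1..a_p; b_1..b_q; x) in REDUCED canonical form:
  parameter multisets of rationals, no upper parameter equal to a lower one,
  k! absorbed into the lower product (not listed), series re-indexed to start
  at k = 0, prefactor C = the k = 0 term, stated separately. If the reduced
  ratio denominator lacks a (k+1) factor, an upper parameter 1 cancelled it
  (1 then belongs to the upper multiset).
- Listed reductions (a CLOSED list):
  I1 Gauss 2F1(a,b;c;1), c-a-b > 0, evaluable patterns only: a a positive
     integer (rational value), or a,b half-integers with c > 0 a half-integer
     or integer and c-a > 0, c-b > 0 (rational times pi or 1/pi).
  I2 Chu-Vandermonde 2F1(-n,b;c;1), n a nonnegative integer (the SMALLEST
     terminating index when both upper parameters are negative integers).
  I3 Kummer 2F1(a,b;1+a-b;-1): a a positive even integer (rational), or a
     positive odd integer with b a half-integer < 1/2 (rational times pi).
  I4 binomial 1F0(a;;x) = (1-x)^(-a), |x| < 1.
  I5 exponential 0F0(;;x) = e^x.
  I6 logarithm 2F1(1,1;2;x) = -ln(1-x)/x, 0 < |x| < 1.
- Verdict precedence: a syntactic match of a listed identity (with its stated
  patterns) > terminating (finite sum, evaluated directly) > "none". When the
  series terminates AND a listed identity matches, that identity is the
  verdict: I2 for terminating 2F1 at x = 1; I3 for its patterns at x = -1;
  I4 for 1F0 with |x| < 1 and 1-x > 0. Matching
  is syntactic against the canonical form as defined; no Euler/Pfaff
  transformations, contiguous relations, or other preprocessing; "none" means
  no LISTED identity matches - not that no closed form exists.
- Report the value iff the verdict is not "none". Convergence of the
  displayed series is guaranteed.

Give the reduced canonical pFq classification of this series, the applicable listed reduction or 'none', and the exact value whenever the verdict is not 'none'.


x = -1 here; the reduced form reads 2F1, upper {-4, 2}, lower {7}, C = -11/2. Verdict (x = -1): the Kummer evaluation I3 applies (x = -1; c = 7 equals 1+a-b for upper {-4, 2}: listed pattern). Value: -33/2.

Key step: with t_0 = -11/2, the running product (C = -11/2) telescopes to a rising factorial.
Consecutive-term ratio: r(k) = (-1) * (k-4) (k+2) / [(k+7) (k+1)] ; factor over Q: parameters, x = (-1), and C = -11/2.


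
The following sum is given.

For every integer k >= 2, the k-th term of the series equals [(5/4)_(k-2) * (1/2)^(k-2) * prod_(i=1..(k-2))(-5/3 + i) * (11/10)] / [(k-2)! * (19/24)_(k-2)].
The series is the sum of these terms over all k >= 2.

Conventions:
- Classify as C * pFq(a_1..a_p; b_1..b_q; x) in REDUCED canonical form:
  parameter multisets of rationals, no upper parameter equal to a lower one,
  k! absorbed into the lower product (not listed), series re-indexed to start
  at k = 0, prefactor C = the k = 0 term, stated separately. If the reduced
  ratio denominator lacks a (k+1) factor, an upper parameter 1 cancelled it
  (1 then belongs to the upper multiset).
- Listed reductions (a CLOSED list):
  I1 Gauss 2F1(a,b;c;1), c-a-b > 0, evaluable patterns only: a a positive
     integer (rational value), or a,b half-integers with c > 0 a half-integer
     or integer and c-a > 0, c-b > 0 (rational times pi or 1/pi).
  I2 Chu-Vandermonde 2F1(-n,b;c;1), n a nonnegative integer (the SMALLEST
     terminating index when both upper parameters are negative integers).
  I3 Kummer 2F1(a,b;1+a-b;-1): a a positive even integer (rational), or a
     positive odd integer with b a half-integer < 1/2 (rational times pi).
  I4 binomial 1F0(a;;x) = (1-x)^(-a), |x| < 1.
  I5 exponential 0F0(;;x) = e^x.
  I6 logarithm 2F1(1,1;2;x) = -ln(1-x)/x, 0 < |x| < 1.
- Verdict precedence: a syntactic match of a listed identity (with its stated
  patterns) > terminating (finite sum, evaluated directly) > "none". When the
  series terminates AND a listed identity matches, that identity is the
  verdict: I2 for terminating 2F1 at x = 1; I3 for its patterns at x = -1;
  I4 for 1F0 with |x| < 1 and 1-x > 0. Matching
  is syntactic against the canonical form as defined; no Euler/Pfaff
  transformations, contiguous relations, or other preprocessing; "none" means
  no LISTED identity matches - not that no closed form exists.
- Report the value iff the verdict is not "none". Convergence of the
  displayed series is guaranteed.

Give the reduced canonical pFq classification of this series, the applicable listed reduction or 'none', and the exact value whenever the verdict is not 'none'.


The series (x = 1/2) is 2F1: upper {-2/3, 5/4}, lower {19/24}, prefactor 11/10. Verdict: none - this 2F1 at x = 1/2 matches no listed pattern, and upper {-2/3, 5/4} holds no stopper.

The tell: t_0 = 11/10 here, and the running product (prefactor 11/10) telescopes to a rising factorial.
Ratio: r(k) = (1/2) * (k-2/3) (k+5/4) / [(k+19/24) (k+1)] - rational; roots negated = parameters, x = (1/2), C = 11/10.


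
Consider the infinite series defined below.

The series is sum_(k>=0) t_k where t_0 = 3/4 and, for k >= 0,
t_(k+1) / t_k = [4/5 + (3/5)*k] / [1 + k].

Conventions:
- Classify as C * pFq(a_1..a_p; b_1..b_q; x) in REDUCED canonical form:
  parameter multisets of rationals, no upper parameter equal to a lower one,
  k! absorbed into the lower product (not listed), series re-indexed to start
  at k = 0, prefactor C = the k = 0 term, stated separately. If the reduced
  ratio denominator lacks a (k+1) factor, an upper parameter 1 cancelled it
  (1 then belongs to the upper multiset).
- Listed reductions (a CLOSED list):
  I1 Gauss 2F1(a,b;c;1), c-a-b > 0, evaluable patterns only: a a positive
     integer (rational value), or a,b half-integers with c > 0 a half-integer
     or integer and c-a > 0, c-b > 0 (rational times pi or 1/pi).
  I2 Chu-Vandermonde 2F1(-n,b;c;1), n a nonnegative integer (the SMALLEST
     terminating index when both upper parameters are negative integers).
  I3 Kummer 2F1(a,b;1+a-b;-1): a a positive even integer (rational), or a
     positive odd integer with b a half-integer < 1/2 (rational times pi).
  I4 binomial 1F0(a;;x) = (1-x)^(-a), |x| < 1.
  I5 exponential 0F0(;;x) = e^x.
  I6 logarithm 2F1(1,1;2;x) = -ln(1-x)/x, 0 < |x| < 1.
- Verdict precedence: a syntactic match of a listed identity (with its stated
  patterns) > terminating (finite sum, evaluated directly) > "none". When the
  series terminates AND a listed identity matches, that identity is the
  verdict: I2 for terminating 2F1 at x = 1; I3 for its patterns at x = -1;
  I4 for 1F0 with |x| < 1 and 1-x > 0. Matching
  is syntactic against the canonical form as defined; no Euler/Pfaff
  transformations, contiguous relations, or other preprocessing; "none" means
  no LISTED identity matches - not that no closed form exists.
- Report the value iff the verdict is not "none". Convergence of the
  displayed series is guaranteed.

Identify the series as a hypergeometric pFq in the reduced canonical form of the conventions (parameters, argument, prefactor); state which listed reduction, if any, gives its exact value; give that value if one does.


x = 3/5 here; the reduced form reads 1F0, upper {4/3}, lower {-}, C = 3/4. Verdict at x = 3/5: the binomial series (I4) matches (the 1F0 binomial series: exponent -4/3, x = 3/5). Exact value: (3/4) * (2/5)^(-4/3).

First insight: from the first term 3/4: roots of the ratio polynomials (prefactor 3/4) are the negated parameters.
Term ratio: r(k) = (3/5) * (k+4/3) / [(k+1)] - rational; roots negated = parameters, x = (3/5), C = 3/4.


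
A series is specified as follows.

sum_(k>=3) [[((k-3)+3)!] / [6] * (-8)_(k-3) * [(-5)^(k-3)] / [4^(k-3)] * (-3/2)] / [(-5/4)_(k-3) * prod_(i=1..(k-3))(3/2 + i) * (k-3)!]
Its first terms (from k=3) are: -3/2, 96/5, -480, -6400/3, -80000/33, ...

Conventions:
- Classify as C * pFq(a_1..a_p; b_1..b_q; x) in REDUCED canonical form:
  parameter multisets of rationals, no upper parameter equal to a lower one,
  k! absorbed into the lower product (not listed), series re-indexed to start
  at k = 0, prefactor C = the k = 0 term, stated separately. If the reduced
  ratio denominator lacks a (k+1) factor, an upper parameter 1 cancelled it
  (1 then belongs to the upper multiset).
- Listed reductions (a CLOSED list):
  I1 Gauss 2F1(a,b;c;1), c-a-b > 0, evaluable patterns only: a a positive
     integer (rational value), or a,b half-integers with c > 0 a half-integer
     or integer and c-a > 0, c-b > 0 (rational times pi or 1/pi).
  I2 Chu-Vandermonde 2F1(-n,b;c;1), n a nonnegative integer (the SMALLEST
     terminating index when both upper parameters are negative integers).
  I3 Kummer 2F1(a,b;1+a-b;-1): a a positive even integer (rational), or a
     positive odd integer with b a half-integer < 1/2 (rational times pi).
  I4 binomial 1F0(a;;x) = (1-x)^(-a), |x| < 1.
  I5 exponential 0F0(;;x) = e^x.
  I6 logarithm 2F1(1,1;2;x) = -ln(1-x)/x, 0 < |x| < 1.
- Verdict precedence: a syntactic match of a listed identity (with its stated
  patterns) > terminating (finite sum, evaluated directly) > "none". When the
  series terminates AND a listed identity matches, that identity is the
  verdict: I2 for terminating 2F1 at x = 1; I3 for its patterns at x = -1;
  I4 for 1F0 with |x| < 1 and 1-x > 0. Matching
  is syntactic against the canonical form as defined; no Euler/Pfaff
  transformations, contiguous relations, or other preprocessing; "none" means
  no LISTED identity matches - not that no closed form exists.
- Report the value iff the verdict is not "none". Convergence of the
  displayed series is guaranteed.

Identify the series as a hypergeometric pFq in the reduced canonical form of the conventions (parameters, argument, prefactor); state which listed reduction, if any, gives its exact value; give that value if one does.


The series (x = -5/4) is 2F2: upper {-8, 4}, lower {-5/4, 5/2}, prefactor -3/2. Verdict: terminating. (-8)_k vanishes past k = 8, leaving a 9-term sum, computed directly. Its exact value is -295688142448409/46626409830.

Key observation: t_0 being -3/2, the lower running product (prefactor -3/2) is a rising factorial.
Consecutive-term ratio: r(k) = (-5/4) * (k-8) (k+4) / [(k-5/4) (k+5/2) (k+1)] - rational in k. x = (-5/4); t_0 = -3/2; negate the roots.


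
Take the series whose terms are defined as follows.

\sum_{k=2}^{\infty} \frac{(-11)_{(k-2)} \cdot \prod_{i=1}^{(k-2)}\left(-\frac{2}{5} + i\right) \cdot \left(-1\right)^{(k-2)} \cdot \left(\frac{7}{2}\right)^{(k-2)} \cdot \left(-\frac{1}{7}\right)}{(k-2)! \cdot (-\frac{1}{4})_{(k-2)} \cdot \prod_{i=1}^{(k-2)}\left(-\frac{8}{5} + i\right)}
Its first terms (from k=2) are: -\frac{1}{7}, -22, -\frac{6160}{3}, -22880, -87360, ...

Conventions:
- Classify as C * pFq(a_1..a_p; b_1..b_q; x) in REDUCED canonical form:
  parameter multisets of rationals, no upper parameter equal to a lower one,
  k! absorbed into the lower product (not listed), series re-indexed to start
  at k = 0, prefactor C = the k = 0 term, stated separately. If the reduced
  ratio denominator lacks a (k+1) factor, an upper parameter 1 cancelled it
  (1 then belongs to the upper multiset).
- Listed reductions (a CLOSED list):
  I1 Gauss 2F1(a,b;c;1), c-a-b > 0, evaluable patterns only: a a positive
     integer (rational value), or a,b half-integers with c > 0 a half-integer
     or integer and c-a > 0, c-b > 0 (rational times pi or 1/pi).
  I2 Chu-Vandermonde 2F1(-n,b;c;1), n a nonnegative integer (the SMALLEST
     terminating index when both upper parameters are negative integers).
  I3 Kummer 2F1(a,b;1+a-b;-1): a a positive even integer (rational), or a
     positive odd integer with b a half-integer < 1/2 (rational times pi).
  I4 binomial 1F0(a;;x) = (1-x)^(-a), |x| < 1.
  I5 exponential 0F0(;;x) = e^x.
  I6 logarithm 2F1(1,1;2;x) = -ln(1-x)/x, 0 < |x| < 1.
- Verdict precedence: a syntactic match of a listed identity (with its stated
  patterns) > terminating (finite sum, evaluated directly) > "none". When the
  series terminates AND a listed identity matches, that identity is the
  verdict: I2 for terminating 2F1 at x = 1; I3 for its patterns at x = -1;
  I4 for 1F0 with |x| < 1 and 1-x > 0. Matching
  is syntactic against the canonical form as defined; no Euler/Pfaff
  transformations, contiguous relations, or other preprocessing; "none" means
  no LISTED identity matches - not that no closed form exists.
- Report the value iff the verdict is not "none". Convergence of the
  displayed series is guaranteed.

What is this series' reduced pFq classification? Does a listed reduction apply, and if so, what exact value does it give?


First insight: t_0 = -\frac{1}{7} here, and the lower running product (prefactor -1/7) is a rising factorial.
Adjacent-term ratio: r(k) = -\frac{7}{2} * (k-11) (k+\frac{3}{5}) / [(k-\frac{3}{5}) (k-\frac{1}{4}) (k+1)] ; factor over Q: parameters, x = -\frac{7}{2}, and C = -\frac{1}{7}.

This is -\frac{1}{7} * 2F2(-11, \frac{3}{5}; -\frac{3}{5}, -\frac{1}{4}; -\frac{7}{2}) in reduced canonical form. Verdict: terminating - upper parameter -11 makes this a finite sum (last index 11), evaluated exactly. Exact value: -\frac{7576744063947123073}{14661328030965}.


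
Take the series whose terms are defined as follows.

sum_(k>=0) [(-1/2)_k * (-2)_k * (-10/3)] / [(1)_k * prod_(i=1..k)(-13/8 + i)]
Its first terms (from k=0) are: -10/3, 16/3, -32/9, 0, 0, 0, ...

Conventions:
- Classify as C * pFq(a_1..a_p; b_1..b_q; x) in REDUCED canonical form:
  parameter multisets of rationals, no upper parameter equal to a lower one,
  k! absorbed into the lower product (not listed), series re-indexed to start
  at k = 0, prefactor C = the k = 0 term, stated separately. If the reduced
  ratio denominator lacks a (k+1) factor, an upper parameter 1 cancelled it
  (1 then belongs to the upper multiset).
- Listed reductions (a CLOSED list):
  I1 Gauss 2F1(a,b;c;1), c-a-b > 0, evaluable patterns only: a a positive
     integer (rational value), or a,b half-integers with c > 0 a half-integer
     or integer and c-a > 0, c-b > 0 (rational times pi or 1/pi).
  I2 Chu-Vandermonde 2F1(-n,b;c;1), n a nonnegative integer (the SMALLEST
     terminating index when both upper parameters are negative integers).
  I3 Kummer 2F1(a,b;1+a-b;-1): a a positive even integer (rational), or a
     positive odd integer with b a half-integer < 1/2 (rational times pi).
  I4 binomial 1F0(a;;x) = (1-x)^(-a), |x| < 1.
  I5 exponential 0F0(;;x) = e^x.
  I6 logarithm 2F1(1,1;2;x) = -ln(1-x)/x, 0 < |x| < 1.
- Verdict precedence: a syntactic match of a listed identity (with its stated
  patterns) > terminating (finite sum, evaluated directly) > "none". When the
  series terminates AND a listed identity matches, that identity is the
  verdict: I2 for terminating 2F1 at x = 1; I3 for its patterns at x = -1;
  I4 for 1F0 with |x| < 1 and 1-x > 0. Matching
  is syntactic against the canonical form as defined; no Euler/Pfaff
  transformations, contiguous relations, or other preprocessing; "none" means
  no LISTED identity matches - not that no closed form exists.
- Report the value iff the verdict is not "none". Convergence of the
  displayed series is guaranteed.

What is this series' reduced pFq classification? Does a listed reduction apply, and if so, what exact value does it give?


Key step: with t_0 = -10/3, (1)_k (prefactor -10/3) is k! itself.
Adjacent-term ratio: r(k) = 1 * (k-2) (k-1/2) / [(k-5/8) (k+1)] - rational; roots negated = parameters, x = 1, C = -10/3.

With C = -10/3: the canonical form is 2F1(-2, -1/2; -5/8; 1). Verdict: this is the Chu-Vandermonde identity I2 (terminating 2F1 at x = 1 with n = 2, b = -1/2, c = -5/8). Sum: -14/9.


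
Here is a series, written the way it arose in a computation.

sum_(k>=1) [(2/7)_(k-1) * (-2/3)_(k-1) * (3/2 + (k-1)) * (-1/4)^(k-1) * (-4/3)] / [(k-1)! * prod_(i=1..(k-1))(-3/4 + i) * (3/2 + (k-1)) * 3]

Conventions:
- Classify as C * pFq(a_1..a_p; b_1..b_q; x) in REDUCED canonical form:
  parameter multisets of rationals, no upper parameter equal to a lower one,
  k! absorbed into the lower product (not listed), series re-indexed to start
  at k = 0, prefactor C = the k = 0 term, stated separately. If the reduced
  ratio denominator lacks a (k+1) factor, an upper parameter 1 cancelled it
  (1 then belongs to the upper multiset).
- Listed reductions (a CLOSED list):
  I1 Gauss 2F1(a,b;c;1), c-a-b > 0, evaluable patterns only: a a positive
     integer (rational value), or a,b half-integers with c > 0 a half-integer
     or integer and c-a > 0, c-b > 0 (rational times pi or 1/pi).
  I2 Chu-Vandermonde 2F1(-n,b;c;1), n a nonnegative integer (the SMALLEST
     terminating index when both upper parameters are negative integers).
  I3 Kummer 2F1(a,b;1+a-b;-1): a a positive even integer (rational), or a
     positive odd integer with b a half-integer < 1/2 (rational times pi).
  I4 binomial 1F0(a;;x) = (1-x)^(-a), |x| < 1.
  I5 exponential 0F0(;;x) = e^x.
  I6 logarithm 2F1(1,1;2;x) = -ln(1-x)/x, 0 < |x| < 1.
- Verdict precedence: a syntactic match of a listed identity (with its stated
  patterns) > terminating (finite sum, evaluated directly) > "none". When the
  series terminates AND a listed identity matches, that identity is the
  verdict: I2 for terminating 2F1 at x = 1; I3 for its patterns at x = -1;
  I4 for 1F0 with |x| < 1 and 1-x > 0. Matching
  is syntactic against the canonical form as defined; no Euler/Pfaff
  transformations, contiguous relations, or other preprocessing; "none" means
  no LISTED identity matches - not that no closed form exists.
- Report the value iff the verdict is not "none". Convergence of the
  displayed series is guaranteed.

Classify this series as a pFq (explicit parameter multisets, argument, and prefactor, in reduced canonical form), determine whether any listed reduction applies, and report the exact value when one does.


The series (x = -1/4) is 2F1: upper {-2/3, 2/7}, lower {1/4}, prefactor -4/9. Verdict: none here - no I1-I6 shape fits x = -1/4 with lower {1/4}.

Key observation: t_0 = -4/9 here, and striking the common factor k + 3/2 reduces the term (C = -4/9).
Adjacent-term ratio: r(k) = (-1/4) * (k-2/3) (k+2/7) / [(k+1/4) (k+1)] - rational in k. x = (-1/4); t_0 = -4/9; negate the roots.


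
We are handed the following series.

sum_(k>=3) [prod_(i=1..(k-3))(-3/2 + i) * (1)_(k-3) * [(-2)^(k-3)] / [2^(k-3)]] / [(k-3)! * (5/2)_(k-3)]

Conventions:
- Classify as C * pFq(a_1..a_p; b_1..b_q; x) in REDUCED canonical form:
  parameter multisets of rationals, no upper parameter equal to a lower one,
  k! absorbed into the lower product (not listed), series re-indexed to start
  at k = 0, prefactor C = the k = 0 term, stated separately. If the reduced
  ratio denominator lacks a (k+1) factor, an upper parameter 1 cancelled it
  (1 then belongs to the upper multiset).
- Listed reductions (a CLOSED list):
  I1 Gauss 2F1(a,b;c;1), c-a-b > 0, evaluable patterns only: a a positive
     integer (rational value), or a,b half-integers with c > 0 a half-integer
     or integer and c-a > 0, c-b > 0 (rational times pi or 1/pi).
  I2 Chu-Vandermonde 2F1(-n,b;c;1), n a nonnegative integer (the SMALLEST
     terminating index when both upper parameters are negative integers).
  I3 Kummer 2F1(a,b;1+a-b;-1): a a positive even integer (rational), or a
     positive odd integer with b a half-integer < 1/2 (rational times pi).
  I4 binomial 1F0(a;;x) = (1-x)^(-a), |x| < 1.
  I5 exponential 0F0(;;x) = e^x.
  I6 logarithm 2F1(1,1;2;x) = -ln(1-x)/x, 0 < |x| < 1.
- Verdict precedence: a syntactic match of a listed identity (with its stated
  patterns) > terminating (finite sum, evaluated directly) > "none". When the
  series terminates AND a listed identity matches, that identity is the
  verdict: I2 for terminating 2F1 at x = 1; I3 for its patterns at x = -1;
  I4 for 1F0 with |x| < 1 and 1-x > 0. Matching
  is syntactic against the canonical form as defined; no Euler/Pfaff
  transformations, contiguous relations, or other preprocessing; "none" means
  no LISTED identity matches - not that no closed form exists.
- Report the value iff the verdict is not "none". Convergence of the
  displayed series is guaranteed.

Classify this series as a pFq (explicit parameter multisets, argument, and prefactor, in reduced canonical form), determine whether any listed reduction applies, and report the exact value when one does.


With C = 1: the canonical form is 2F1(-1/2, 1; 5/2; -1). Verdict at x = -1: Kummer's theorem (I3) matches (x = -1; c = 5/2 equals 1+a-b for upper {-1/2, 1}: listed pattern). Hence: (3/8) * pi.

Structural cue: x = (-1) and the two k-th powers (prefactor 1) combine into one argument.
Adjacent-term ratio: r(k) = (-1) * (k-1/2) (k+1) / [(k+5/2) (k+1)] - rational; roots negated = parameters, x = (-1), C = 1.


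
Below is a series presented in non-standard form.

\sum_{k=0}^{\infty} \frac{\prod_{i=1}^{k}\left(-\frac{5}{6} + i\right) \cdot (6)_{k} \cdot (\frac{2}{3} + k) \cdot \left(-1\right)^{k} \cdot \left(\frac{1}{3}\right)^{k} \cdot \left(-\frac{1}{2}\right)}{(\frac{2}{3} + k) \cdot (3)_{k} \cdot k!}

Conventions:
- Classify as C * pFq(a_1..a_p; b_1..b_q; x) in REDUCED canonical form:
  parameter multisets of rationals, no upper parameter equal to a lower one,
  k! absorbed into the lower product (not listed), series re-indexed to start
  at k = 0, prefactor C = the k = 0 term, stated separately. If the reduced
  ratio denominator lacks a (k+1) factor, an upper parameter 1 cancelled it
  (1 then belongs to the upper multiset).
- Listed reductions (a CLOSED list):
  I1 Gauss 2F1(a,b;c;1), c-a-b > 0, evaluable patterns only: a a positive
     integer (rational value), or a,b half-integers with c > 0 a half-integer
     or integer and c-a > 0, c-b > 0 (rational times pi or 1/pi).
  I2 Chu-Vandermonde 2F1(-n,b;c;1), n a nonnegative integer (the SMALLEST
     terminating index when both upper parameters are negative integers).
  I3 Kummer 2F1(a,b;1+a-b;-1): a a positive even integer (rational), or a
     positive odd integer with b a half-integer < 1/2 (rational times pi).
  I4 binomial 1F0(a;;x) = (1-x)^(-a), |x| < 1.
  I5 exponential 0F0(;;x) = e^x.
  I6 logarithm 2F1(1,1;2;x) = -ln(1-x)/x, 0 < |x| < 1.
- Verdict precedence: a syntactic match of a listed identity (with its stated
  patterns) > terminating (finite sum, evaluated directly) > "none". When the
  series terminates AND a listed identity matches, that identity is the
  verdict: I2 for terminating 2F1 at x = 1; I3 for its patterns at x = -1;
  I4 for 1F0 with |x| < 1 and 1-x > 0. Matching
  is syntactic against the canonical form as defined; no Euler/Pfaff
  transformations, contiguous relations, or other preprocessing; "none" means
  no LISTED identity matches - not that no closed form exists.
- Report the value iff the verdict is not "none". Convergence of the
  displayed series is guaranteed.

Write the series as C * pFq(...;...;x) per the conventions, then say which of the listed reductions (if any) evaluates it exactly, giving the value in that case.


With C = -\frac{1}{2}: the canonical form is 2F1(\frac{1}{6}, 6; 3; -\frac{1}{3}). Verdict: none - at argument -\frac{1}{3} the multisets {\frac{1}{6}, 6} ; {3} match no listed identity.

The tell: t_0 being -\frac{1}{2}, the (-1)^k factor (C = -1/2) folds into the argument's sign.
Adjacent-term ratio: r(k) = -\frac{1}{3} * (k+\frac{1}{6}) (k+6) / [(k+3) (k+1)] - rational in k, leading ratio -\frac{1}{3}; with t_0 = -\frac{1}{2}, classification follows.


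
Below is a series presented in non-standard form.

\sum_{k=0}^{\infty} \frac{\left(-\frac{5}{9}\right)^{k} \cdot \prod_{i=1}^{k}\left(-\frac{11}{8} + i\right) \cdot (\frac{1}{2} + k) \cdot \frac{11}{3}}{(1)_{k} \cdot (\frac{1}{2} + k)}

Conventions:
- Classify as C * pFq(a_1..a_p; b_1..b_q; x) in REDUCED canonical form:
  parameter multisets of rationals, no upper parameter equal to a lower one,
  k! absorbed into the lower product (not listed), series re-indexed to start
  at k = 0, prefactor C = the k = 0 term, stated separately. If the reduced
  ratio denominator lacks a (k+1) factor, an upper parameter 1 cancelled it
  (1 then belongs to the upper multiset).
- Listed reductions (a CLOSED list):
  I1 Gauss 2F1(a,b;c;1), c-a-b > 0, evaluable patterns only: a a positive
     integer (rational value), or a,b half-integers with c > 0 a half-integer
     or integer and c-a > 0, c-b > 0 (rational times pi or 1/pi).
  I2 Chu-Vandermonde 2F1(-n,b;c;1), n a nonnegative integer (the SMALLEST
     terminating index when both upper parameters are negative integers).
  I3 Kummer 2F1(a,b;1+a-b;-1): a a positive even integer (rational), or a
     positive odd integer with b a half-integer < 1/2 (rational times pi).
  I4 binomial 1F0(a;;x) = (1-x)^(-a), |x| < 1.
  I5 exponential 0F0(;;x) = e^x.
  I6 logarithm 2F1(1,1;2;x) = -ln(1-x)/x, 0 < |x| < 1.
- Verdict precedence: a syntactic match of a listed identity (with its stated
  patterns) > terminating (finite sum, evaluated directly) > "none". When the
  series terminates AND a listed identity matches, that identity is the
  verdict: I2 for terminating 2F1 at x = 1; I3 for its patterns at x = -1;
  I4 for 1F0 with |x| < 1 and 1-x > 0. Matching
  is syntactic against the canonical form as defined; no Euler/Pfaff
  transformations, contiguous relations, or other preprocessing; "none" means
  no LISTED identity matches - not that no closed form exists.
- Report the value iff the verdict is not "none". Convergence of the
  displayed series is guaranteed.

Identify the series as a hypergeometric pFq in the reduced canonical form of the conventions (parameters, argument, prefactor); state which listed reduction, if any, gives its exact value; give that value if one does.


First insight: from the first term \frac{11}{3}: the running product (C = 11/3) telescopes to a rising factorial.
Term ratio: r(k) = -\frac{5}{9} * (k-\frac{3}{8}) / [(k+1)] - rational; roots negated = parameters, x = -\frac{5}{9}, C = \frac{11}{3}.

Prefactor \frac{11}{3}, argument -\frac{5}{9}: 1F0 with upper {-\frac{3}{8}} over lower {-}. Verdict: binomial (I4) matches (the 1F0 binomial series: exponent 3/8, x = -\frac{5}{9}). Its exact value is \frac{11}{3} \cdot \left(\frac{14}{9}\right)^{\frac{3}{8}}.


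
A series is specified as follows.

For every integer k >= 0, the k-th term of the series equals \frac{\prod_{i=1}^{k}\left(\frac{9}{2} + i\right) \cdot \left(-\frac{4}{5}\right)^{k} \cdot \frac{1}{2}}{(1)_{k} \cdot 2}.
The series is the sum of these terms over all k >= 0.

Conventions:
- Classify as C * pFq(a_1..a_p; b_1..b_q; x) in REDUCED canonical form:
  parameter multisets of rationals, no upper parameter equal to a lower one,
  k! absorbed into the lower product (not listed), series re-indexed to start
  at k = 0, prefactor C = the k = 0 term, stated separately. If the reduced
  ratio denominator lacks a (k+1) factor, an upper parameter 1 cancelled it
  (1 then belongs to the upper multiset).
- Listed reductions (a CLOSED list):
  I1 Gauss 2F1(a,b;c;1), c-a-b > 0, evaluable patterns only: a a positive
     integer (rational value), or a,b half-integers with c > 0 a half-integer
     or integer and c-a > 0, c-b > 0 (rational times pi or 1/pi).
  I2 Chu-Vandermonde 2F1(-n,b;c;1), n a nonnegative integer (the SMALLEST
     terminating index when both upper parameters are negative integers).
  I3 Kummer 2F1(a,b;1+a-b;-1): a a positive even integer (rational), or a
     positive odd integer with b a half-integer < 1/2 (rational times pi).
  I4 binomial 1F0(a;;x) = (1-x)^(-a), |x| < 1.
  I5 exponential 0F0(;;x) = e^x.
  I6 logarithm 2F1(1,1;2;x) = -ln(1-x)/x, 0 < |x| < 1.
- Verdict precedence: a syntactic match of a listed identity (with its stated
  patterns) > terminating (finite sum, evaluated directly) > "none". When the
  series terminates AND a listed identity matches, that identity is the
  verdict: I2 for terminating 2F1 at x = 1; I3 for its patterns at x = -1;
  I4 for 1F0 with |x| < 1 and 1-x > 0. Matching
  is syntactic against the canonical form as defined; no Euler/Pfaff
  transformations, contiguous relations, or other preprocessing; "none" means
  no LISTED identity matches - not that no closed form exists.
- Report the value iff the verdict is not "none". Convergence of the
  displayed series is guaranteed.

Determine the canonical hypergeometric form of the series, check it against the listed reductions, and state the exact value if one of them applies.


Classification (C = \frac{1}{4}): 1F0 with upper {\frac{11}{2}}, lower {-}, argument x = -\frac{4}{5}. Verdict: the binomial series (I4) applies (the 1F0 binomial series: exponent -11/2, x = -\frac{4}{5}). Sum: \frac{1}{4} \cdot \left(\frac{9}{5}\right)^{-\frac{11}{2}}.

Key observation: t_0 being \frac{1}{4}, the running product (prefactor 1/4) telescopes to a rising factorial.
Adjacent-term ratio: r(k) = -\frac{4}{5} * (k+\frac{11}{2}) / [(k+1)] - poly over poly, x = -\frac{4}{5} from leading terms; C = \frac{1}{4} at k = 0.


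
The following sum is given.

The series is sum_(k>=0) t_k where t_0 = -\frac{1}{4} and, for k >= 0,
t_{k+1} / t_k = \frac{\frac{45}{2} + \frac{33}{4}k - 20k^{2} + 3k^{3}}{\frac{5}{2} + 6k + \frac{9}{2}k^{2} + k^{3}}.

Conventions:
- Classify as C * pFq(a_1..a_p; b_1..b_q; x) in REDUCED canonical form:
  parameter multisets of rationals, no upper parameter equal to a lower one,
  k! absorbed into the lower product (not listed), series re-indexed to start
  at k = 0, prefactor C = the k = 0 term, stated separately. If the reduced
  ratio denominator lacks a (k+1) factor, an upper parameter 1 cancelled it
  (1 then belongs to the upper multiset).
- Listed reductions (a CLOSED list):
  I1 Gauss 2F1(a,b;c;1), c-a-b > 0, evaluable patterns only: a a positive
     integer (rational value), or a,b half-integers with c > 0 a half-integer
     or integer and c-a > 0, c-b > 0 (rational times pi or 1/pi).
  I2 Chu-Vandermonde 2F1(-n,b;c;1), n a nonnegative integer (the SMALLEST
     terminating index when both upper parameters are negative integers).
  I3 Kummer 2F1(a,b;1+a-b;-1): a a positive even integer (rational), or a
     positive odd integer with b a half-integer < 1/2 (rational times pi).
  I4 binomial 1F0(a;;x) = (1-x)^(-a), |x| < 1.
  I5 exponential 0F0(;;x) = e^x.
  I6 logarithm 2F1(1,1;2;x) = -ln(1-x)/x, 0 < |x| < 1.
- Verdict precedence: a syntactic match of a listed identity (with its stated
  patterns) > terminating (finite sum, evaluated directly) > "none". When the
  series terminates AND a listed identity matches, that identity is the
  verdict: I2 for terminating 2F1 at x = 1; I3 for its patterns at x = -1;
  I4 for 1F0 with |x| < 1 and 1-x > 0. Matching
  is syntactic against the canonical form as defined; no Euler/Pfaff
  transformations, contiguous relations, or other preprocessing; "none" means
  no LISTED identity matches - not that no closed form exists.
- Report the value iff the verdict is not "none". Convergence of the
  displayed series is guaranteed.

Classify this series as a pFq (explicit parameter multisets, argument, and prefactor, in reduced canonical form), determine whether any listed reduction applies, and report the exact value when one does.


Classification (C = -\frac{1}{4}): 3F2 with upper {-6, -\frac{3}{2}, \frac{5}{6}}, lower {1, \frac{5}{2}}, argument x = 3. Verdict: terminating at k = 6: the factor (-6)_k kills every later term; summing the 7 survivors is exact. Value: -\frac{41660027}{10063872}.

Key step: from the first term -\frac{1}{4}: roots of the ratio polynomials (C = -1/4) are the negated parameters.
Adjacent-term ratio: r(k) = 3 * (k-6) (k-\frac{3}{2}) (k+\frac{5}{6}) / [(k+1) (k+\frac{5}{2}) (k+1)] - rational in k, leading ratio 3; with t_0 = -\frac{1}{4}, classification follows.


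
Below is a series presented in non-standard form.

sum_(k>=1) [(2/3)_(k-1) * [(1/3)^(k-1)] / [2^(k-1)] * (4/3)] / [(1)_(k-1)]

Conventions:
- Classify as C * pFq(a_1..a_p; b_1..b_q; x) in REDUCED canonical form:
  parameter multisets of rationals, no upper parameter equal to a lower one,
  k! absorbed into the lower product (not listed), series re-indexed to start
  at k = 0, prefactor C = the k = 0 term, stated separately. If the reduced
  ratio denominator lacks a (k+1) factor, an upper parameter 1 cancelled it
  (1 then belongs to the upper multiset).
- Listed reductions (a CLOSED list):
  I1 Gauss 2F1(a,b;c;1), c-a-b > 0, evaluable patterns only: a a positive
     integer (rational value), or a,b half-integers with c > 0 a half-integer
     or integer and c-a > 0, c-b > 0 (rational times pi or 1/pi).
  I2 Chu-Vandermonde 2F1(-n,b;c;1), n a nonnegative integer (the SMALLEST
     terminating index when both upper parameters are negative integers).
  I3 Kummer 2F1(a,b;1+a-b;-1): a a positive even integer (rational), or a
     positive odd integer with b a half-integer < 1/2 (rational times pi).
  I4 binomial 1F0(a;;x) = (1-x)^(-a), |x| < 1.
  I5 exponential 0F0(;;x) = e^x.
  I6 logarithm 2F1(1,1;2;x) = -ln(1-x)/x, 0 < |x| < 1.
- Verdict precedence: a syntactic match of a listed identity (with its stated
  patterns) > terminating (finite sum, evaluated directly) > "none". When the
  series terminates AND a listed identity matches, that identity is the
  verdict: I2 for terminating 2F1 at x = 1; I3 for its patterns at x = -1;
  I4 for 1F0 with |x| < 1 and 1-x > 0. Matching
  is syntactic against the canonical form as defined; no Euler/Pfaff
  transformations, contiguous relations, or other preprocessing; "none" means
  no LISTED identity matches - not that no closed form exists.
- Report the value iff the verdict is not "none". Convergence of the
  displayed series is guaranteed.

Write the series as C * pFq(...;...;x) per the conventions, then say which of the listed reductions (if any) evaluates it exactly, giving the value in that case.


Reduced: x = 1/6, 1F0, upper = {2/3}, lower = {-}, C = 4/3. Verdict (x = 1/6): binomial (I4) applies (the 1F0 binomial series: exponent -2/3, x = 1/6). Sum: (4/3) * (5/6)^(-2/3).

Structural cue: with t_0 = 4/3, the two k-th powers (C = 4/3, x = 1/6) combine into one argument.
Step ratio: r(k) = (1/6) * (k+2/3) / [(k+1)] - rational in k. x = (1/6); t_0 = 4/3; negate the roots.
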